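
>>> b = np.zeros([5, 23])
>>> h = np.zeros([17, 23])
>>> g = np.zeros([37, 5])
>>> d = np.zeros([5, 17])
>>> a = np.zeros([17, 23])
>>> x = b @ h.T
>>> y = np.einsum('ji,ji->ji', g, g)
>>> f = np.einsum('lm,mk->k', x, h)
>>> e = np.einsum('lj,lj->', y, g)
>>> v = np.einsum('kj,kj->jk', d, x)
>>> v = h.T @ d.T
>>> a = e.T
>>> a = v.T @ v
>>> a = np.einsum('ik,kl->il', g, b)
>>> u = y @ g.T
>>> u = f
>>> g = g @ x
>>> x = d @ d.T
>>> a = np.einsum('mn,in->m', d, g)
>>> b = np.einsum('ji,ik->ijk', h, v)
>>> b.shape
(23, 17, 5)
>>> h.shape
(17, 23)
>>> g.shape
(37, 17)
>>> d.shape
(5, 17)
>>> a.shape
(5,)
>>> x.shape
(5, 5)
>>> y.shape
(37, 5)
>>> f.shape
(23,)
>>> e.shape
()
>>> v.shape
(23, 5)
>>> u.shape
(23,)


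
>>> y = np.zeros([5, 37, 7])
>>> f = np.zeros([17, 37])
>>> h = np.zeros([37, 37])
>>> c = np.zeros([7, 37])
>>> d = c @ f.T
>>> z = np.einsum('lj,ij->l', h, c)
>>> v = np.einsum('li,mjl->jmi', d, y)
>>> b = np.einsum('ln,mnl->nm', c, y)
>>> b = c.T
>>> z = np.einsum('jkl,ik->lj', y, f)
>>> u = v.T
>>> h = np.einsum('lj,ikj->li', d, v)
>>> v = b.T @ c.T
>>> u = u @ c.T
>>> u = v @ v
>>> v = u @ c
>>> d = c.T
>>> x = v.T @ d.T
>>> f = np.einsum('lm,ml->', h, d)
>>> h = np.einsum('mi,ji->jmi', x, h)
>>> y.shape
(5, 37, 7)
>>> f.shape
()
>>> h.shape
(7, 37, 37)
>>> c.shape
(7, 37)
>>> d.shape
(37, 7)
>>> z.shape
(7, 5)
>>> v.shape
(7, 37)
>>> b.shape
(37, 7)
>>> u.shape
(7, 7)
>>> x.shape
(37, 37)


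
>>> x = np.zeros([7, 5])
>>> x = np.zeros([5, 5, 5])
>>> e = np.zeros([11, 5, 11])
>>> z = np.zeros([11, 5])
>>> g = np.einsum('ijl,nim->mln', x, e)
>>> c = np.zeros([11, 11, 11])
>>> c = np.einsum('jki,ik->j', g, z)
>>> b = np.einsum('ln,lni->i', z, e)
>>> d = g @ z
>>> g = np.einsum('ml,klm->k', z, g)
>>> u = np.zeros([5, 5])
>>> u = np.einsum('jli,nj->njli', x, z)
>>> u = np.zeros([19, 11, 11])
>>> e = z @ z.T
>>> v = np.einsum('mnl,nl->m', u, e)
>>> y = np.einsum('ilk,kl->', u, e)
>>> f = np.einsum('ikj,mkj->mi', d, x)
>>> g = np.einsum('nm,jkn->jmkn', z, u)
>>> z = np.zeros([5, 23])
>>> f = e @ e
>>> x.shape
(5, 5, 5)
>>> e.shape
(11, 11)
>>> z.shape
(5, 23)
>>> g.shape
(19, 5, 11, 11)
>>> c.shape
(11,)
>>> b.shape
(11,)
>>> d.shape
(11, 5, 5)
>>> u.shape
(19, 11, 11)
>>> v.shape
(19,)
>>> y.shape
()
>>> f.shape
(11, 11)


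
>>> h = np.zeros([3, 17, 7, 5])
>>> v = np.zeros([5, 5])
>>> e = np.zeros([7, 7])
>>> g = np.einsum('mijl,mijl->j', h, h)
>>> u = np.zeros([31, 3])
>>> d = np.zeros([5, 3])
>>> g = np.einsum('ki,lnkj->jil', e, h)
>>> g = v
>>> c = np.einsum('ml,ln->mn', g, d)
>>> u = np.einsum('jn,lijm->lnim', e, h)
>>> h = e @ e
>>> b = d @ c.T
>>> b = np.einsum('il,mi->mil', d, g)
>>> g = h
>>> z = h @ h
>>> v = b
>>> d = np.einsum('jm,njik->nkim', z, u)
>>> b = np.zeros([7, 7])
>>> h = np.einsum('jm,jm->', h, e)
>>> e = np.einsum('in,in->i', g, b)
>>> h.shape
()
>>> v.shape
(5, 5, 3)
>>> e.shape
(7,)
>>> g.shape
(7, 7)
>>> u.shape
(3, 7, 17, 5)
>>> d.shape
(3, 5, 17, 7)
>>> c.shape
(5, 3)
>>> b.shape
(7, 7)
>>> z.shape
(7, 7)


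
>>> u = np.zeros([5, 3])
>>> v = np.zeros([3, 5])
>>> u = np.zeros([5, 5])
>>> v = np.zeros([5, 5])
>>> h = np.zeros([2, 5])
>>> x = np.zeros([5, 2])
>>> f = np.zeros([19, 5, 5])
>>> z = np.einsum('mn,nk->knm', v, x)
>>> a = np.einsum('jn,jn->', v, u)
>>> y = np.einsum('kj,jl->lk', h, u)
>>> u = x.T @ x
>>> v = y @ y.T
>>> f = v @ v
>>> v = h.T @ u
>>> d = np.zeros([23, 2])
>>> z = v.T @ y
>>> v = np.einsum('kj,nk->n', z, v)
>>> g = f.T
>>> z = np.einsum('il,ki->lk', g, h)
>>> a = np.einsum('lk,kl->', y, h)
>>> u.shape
(2, 2)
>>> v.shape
(5,)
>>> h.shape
(2, 5)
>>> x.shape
(5, 2)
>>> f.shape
(5, 5)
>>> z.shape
(5, 2)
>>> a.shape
()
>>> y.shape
(5, 2)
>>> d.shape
(23, 2)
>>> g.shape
(5, 5)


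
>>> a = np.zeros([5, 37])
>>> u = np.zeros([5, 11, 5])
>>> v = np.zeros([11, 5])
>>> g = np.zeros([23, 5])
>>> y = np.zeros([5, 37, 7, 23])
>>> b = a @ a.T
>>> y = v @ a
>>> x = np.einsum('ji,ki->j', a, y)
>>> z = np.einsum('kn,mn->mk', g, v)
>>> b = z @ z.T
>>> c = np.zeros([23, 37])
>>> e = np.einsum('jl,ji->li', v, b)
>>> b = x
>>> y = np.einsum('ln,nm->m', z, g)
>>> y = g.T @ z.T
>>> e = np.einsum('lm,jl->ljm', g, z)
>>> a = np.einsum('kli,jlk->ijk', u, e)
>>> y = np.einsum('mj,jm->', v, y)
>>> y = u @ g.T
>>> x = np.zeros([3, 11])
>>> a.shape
(5, 23, 5)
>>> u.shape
(5, 11, 5)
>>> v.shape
(11, 5)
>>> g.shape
(23, 5)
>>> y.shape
(5, 11, 23)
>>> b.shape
(5,)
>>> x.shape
(3, 11)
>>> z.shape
(11, 23)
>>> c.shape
(23, 37)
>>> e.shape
(23, 11, 5)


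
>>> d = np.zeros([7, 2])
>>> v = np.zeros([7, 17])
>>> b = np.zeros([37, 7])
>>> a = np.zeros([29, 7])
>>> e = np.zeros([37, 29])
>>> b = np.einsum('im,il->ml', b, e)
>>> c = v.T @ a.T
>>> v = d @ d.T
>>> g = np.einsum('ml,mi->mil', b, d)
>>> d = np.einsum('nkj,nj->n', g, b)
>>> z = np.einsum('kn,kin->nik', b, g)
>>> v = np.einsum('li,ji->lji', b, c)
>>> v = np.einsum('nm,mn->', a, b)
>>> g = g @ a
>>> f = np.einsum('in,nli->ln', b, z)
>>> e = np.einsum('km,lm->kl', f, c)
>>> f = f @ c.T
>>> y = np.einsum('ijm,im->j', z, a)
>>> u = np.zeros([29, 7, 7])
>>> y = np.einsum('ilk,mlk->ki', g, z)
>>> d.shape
(7,)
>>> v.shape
()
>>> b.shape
(7, 29)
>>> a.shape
(29, 7)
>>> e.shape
(2, 17)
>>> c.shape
(17, 29)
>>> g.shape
(7, 2, 7)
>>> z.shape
(29, 2, 7)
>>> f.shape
(2, 17)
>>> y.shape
(7, 7)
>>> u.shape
(29, 7, 7)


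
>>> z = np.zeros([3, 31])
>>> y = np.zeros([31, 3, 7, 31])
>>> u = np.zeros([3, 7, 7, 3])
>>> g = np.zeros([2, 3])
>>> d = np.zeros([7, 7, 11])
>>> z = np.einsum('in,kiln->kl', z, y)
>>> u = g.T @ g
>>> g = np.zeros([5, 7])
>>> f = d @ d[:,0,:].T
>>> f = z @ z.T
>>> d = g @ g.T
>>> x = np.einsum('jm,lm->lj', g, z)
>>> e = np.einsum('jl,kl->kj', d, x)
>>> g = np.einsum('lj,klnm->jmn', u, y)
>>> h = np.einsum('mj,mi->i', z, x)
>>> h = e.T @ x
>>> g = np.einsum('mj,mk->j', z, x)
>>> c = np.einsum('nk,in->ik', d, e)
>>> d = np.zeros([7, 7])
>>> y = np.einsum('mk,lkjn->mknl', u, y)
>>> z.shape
(31, 7)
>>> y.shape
(3, 3, 31, 31)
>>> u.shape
(3, 3)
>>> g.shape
(7,)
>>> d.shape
(7, 7)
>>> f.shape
(31, 31)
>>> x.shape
(31, 5)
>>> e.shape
(31, 5)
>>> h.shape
(5, 5)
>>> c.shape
(31, 5)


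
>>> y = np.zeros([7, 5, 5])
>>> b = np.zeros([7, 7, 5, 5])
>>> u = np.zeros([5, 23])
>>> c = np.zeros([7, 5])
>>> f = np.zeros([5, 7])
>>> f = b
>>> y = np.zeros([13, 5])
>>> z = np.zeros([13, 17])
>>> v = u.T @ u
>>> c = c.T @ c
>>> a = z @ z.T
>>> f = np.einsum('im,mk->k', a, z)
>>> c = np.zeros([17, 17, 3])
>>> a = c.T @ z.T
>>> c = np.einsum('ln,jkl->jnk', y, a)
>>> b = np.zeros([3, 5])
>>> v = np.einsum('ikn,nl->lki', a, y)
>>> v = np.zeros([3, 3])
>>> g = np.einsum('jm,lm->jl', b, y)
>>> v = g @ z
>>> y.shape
(13, 5)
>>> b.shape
(3, 5)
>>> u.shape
(5, 23)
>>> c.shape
(3, 5, 17)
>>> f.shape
(17,)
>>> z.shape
(13, 17)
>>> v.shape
(3, 17)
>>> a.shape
(3, 17, 13)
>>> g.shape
(3, 13)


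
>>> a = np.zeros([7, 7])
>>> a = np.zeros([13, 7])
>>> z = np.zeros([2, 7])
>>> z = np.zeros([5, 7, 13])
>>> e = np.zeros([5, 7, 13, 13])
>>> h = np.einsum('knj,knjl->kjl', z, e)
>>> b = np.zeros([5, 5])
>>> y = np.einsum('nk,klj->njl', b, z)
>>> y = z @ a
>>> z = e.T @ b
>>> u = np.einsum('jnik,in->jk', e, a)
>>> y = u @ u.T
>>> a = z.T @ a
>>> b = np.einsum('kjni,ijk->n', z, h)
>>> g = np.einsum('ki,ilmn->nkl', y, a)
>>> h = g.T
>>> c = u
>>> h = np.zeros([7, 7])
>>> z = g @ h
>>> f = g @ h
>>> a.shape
(5, 7, 13, 7)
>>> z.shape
(7, 5, 7)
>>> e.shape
(5, 7, 13, 13)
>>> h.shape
(7, 7)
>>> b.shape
(7,)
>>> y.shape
(5, 5)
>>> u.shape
(5, 13)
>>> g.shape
(7, 5, 7)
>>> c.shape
(5, 13)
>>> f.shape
(7, 5, 7)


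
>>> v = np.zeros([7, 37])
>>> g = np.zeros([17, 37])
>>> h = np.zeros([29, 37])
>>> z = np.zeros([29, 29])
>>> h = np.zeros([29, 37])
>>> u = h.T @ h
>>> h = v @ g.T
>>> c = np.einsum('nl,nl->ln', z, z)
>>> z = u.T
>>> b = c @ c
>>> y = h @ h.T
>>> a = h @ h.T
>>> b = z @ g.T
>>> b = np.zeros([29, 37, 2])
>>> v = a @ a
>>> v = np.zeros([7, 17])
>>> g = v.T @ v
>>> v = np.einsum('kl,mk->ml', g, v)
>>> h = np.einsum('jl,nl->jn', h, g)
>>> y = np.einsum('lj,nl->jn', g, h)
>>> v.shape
(7, 17)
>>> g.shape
(17, 17)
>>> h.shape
(7, 17)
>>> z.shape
(37, 37)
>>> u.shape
(37, 37)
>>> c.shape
(29, 29)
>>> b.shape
(29, 37, 2)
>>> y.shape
(17, 7)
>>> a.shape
(7, 7)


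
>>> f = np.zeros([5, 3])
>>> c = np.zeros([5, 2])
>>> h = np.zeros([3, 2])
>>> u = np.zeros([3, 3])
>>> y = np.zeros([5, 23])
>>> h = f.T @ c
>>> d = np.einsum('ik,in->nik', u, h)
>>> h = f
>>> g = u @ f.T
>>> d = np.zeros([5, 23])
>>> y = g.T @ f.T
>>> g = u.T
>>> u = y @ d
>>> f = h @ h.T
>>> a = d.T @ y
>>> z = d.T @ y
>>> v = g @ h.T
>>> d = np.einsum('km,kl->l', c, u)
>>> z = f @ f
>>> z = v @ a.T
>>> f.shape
(5, 5)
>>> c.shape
(5, 2)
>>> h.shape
(5, 3)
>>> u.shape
(5, 23)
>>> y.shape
(5, 5)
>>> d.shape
(23,)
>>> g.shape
(3, 3)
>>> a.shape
(23, 5)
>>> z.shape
(3, 23)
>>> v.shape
(3, 5)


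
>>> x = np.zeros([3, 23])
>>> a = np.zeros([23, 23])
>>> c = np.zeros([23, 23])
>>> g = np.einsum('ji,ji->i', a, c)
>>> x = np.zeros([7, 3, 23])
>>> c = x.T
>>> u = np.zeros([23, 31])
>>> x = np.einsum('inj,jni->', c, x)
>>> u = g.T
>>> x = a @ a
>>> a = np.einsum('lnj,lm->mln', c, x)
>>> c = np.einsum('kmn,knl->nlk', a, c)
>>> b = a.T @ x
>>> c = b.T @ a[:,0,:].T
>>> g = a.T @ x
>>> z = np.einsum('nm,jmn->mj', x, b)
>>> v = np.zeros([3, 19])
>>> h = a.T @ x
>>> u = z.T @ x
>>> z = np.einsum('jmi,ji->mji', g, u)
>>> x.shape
(23, 23)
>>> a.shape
(23, 23, 3)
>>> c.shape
(23, 23, 23)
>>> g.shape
(3, 23, 23)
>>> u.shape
(3, 23)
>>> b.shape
(3, 23, 23)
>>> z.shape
(23, 3, 23)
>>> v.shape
(3, 19)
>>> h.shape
(3, 23, 23)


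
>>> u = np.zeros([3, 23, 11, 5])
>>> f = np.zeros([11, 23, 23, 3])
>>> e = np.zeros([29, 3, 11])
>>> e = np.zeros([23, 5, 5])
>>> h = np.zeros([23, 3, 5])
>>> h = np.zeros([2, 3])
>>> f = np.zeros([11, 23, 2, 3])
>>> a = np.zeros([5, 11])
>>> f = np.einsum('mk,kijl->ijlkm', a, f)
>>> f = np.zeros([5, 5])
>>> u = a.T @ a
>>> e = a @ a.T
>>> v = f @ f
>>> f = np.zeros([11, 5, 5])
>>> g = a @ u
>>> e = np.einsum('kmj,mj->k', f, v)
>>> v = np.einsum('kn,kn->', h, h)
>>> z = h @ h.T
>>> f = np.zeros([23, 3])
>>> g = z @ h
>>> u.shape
(11, 11)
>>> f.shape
(23, 3)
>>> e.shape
(11,)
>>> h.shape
(2, 3)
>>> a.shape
(5, 11)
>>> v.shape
()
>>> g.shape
(2, 3)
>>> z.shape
(2, 2)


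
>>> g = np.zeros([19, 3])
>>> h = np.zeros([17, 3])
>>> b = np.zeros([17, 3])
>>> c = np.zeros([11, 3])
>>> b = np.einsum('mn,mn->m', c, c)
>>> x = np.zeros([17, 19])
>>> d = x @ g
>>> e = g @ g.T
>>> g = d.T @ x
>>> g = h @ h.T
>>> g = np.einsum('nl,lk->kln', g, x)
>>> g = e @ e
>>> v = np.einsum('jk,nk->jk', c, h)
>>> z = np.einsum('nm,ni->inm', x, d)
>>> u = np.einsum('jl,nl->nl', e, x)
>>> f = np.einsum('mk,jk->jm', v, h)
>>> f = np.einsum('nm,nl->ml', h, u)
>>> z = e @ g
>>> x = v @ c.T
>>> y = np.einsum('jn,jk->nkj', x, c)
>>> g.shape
(19, 19)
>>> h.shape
(17, 3)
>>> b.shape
(11,)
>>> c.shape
(11, 3)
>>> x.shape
(11, 11)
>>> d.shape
(17, 3)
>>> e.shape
(19, 19)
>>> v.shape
(11, 3)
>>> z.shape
(19, 19)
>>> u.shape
(17, 19)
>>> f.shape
(3, 19)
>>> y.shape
(11, 3, 11)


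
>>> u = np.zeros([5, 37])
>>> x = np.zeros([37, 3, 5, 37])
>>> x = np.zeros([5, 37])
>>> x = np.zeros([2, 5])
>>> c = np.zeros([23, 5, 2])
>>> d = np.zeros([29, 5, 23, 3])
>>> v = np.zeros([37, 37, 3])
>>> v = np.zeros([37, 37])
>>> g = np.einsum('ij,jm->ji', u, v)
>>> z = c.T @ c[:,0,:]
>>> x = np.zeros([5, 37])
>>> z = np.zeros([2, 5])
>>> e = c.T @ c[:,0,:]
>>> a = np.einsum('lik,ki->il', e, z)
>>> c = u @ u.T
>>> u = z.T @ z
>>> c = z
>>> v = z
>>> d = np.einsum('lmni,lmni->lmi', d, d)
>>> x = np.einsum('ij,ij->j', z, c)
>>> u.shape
(5, 5)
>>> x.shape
(5,)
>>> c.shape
(2, 5)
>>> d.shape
(29, 5, 3)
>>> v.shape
(2, 5)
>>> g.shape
(37, 5)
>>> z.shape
(2, 5)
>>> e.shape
(2, 5, 2)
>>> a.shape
(5, 2)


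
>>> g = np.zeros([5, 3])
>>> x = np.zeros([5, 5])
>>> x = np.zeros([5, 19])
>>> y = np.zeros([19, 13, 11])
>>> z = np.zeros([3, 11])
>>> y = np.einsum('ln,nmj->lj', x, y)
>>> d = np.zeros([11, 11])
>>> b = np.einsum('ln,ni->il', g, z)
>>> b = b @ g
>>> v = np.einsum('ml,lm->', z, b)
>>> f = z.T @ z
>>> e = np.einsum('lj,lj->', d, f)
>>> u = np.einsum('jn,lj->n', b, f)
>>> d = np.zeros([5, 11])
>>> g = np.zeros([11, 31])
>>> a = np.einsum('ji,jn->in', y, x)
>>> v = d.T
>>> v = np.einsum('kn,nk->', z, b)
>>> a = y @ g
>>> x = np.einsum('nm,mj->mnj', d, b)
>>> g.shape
(11, 31)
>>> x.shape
(11, 5, 3)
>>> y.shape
(5, 11)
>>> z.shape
(3, 11)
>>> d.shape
(5, 11)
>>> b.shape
(11, 3)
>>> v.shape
()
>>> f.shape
(11, 11)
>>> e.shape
()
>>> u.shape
(3,)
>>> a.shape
(5, 31)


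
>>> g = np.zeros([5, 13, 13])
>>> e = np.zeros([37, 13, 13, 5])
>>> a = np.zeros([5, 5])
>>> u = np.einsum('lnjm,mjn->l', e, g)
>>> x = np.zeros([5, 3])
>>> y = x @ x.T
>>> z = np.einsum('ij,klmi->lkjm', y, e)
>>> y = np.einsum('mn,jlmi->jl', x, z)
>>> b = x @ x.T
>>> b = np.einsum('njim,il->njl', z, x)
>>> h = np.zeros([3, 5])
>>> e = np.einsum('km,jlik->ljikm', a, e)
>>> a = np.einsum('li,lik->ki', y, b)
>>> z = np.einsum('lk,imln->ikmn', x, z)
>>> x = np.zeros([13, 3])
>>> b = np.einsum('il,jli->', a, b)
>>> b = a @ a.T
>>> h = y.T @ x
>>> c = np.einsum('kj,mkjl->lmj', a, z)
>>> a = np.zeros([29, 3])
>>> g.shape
(5, 13, 13)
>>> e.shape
(13, 37, 13, 5, 5)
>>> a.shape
(29, 3)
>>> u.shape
(37,)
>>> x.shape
(13, 3)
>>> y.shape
(13, 37)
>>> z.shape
(13, 3, 37, 13)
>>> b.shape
(3, 3)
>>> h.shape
(37, 3)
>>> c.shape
(13, 13, 37)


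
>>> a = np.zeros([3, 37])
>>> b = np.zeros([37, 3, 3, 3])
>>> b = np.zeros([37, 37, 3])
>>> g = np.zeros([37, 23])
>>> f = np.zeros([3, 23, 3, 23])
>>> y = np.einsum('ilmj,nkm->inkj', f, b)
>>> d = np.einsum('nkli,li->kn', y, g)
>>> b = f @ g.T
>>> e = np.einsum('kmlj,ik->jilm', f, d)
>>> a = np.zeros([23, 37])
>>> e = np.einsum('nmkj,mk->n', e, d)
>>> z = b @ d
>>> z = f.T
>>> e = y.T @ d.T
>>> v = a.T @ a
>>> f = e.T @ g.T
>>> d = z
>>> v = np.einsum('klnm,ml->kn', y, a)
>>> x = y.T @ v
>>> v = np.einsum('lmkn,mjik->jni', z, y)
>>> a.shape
(23, 37)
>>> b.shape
(3, 23, 3, 37)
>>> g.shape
(37, 23)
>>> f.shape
(37, 37, 37, 37)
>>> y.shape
(3, 37, 37, 23)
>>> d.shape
(23, 3, 23, 3)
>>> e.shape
(23, 37, 37, 37)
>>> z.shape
(23, 3, 23, 3)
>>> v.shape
(37, 3, 37)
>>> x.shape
(23, 37, 37, 37)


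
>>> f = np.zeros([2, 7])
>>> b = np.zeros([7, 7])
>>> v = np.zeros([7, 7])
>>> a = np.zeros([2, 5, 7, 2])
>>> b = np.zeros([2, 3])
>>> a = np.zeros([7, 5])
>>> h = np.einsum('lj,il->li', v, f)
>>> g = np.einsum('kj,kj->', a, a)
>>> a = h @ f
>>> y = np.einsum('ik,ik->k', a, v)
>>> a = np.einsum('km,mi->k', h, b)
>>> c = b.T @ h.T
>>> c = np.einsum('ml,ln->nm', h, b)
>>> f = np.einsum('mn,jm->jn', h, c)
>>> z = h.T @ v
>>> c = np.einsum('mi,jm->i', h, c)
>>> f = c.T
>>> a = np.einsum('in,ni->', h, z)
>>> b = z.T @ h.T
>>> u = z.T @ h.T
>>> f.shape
(2,)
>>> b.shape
(7, 7)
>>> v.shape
(7, 7)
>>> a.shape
()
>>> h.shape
(7, 2)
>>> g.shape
()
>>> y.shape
(7,)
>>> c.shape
(2,)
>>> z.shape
(2, 7)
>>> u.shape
(7, 7)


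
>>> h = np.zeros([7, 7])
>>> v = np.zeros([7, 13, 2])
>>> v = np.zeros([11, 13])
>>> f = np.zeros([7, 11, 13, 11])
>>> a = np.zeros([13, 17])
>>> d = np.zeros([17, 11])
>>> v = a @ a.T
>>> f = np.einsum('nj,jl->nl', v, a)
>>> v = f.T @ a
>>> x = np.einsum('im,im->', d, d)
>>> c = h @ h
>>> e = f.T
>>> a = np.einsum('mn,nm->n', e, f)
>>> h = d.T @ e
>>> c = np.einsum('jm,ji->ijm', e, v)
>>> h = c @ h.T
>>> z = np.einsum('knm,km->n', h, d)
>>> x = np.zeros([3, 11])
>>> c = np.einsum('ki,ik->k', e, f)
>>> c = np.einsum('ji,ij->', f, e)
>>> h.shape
(17, 17, 11)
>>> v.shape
(17, 17)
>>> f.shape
(13, 17)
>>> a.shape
(13,)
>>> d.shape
(17, 11)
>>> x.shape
(3, 11)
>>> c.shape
()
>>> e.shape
(17, 13)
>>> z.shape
(17,)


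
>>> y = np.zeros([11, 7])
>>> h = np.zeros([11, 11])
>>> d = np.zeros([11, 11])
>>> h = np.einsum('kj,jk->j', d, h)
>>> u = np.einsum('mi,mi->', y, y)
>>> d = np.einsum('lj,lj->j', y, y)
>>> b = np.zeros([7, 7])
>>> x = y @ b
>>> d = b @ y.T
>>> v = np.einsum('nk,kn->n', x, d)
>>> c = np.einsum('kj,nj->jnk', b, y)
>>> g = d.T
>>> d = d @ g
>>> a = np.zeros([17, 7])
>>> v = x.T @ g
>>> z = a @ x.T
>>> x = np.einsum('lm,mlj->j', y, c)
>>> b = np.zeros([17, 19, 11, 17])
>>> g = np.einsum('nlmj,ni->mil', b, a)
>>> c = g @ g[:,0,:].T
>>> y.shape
(11, 7)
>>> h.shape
(11,)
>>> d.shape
(7, 7)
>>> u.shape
()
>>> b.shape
(17, 19, 11, 17)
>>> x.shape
(7,)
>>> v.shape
(7, 7)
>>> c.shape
(11, 7, 11)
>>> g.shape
(11, 7, 19)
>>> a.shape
(17, 7)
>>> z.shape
(17, 11)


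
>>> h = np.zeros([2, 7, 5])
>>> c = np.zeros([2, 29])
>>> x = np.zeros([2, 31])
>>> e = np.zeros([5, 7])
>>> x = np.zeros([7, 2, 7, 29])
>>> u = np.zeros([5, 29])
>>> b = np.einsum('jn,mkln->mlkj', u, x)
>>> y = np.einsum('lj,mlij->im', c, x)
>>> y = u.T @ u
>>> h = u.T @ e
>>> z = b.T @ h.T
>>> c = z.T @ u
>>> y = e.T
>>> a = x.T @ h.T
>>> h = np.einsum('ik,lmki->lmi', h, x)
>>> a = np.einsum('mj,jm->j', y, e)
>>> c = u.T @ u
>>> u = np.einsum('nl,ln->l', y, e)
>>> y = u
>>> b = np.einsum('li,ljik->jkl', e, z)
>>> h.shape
(7, 2, 29)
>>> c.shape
(29, 29)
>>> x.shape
(7, 2, 7, 29)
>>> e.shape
(5, 7)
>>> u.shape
(5,)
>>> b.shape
(2, 29, 5)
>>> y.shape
(5,)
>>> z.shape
(5, 2, 7, 29)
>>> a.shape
(5,)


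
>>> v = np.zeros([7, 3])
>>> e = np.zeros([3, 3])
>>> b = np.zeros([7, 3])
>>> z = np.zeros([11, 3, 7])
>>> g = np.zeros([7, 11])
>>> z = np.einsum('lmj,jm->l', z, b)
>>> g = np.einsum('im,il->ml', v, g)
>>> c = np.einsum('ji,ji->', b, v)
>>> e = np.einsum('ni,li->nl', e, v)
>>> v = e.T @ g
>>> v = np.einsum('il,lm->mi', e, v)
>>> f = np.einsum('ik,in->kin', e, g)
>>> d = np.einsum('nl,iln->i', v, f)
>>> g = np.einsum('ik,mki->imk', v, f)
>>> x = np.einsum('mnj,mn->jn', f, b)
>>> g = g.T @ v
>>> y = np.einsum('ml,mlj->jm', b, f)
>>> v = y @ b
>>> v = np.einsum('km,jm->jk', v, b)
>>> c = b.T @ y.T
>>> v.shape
(7, 11)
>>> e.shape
(3, 7)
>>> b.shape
(7, 3)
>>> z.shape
(11,)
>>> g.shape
(3, 7, 3)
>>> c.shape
(3, 11)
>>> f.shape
(7, 3, 11)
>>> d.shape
(7,)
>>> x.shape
(11, 3)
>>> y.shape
(11, 7)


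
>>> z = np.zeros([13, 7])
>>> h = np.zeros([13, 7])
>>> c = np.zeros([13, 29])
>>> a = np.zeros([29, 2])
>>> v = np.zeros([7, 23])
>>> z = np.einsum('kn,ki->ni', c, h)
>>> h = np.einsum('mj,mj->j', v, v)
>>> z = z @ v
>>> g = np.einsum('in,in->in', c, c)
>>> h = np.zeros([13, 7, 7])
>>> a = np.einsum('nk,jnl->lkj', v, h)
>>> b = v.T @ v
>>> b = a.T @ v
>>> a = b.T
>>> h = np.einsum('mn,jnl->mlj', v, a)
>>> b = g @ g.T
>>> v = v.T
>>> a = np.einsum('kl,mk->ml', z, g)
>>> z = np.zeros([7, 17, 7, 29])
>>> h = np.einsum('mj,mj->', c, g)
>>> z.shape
(7, 17, 7, 29)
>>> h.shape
()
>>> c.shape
(13, 29)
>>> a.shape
(13, 23)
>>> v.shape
(23, 7)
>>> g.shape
(13, 29)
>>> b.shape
(13, 13)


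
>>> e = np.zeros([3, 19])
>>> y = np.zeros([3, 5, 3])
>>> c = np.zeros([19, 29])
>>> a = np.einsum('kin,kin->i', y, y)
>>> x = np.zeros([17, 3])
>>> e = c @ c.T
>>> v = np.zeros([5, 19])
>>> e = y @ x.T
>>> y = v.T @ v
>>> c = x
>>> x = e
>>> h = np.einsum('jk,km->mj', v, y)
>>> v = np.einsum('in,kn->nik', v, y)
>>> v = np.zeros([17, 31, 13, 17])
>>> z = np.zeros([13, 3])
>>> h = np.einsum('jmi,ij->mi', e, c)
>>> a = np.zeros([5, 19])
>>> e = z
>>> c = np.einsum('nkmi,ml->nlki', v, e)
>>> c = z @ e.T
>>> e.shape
(13, 3)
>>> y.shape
(19, 19)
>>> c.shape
(13, 13)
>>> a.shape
(5, 19)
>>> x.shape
(3, 5, 17)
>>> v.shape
(17, 31, 13, 17)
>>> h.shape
(5, 17)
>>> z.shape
(13, 3)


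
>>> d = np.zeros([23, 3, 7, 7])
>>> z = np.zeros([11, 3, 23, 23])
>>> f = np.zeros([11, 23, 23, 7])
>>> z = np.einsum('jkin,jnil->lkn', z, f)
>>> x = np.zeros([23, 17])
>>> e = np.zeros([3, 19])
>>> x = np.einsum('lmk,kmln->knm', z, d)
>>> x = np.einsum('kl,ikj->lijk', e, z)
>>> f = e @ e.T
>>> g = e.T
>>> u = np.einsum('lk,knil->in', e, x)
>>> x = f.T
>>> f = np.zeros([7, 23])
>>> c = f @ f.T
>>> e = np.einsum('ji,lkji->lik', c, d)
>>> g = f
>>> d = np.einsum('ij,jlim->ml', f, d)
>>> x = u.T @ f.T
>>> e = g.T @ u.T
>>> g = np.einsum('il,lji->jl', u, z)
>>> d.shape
(7, 3)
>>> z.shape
(7, 3, 23)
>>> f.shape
(7, 23)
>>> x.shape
(7, 7)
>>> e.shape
(23, 23)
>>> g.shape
(3, 7)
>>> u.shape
(23, 7)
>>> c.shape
(7, 7)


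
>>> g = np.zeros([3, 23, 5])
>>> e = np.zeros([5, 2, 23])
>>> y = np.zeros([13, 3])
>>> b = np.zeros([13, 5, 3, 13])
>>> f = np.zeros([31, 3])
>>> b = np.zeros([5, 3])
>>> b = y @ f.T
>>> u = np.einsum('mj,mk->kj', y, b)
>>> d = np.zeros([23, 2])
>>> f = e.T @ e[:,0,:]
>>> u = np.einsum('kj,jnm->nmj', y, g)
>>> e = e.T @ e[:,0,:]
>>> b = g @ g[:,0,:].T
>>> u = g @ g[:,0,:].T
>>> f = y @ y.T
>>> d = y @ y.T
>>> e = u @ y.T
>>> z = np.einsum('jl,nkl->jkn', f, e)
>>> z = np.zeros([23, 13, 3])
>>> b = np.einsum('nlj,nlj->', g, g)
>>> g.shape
(3, 23, 5)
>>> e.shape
(3, 23, 13)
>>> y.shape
(13, 3)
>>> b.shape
()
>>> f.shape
(13, 13)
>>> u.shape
(3, 23, 3)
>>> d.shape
(13, 13)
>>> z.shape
(23, 13, 3)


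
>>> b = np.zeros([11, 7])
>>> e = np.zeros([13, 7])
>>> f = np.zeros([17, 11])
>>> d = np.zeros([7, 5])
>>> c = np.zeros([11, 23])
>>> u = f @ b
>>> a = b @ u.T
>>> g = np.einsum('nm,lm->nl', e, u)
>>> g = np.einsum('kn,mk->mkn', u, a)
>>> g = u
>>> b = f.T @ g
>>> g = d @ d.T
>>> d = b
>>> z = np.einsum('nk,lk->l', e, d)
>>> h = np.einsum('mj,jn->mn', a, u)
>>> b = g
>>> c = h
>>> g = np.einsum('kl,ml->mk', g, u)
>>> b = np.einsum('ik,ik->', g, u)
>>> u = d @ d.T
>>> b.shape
()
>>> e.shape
(13, 7)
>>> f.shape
(17, 11)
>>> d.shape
(11, 7)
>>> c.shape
(11, 7)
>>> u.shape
(11, 11)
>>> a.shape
(11, 17)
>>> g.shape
(17, 7)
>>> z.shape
(11,)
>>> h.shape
(11, 7)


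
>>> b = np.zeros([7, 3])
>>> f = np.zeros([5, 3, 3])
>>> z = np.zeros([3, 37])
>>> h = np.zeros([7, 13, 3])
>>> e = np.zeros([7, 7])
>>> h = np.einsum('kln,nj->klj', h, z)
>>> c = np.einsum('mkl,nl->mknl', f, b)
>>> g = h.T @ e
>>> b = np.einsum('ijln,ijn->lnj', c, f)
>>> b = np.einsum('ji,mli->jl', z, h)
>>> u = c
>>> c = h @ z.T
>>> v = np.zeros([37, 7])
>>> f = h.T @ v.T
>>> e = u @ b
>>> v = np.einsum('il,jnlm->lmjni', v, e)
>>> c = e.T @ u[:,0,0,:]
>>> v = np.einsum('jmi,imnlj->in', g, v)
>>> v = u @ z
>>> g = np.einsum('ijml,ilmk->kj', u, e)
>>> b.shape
(3, 13)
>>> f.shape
(37, 13, 37)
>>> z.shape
(3, 37)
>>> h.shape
(7, 13, 37)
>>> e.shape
(5, 3, 7, 13)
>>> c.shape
(13, 7, 3, 3)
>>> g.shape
(13, 3)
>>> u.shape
(5, 3, 7, 3)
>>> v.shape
(5, 3, 7, 37)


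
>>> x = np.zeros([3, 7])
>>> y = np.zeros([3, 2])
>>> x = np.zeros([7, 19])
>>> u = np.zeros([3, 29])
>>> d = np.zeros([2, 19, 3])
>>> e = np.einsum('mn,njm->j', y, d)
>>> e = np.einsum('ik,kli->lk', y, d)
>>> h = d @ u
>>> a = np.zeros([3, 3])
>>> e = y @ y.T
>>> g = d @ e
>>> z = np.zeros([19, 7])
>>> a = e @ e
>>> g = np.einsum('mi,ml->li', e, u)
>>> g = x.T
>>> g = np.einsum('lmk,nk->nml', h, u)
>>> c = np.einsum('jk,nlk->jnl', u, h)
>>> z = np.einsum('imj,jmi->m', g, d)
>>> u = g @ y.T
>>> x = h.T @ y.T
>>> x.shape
(29, 19, 3)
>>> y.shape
(3, 2)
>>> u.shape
(3, 19, 3)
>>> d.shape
(2, 19, 3)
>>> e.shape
(3, 3)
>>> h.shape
(2, 19, 29)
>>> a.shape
(3, 3)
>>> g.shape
(3, 19, 2)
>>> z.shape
(19,)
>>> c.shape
(3, 2, 19)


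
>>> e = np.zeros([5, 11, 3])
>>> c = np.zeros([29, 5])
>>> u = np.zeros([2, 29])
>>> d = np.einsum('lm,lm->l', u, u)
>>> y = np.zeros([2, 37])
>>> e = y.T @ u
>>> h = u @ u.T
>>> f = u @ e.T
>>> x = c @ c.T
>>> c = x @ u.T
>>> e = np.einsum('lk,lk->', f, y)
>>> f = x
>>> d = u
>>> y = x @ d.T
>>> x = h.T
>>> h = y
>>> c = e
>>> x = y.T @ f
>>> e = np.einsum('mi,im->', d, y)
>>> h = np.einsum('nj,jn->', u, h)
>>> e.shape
()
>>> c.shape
()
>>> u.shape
(2, 29)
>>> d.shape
(2, 29)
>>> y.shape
(29, 2)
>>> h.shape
()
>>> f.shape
(29, 29)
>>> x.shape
(2, 29)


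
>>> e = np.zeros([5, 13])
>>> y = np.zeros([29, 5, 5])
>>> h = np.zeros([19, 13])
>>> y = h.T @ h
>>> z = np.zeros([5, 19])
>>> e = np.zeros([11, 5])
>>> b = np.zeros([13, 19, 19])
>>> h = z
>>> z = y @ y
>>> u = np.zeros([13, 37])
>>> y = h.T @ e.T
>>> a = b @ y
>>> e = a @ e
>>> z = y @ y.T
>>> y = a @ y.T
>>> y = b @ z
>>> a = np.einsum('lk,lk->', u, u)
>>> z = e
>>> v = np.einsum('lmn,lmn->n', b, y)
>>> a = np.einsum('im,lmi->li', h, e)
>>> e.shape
(13, 19, 5)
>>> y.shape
(13, 19, 19)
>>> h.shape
(5, 19)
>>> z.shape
(13, 19, 5)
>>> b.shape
(13, 19, 19)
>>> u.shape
(13, 37)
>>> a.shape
(13, 5)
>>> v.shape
(19,)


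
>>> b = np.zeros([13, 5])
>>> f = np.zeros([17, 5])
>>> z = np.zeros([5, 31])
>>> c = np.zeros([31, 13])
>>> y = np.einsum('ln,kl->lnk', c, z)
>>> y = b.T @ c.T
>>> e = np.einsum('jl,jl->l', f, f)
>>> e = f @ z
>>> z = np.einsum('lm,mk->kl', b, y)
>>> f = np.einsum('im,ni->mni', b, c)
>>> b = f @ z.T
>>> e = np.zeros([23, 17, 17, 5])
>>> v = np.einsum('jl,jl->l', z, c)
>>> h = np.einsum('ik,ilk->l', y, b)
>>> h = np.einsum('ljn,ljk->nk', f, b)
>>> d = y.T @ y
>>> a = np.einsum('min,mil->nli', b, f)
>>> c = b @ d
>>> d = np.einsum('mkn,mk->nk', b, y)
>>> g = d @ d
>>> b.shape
(5, 31, 31)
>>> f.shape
(5, 31, 13)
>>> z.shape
(31, 13)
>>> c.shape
(5, 31, 31)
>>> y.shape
(5, 31)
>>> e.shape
(23, 17, 17, 5)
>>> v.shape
(13,)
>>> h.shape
(13, 31)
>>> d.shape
(31, 31)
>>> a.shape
(31, 13, 31)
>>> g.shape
(31, 31)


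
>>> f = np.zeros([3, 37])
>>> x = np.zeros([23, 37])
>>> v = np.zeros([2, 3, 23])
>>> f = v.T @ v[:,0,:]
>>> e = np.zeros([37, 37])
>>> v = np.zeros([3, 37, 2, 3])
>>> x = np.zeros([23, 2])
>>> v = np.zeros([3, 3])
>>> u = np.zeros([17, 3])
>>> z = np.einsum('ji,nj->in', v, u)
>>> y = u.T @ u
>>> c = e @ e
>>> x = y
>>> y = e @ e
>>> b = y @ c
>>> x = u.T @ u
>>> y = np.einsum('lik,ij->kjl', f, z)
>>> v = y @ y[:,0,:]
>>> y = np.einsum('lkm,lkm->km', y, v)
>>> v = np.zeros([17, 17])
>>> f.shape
(23, 3, 23)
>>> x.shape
(3, 3)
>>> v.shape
(17, 17)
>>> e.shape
(37, 37)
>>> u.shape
(17, 3)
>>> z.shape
(3, 17)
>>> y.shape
(17, 23)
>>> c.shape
(37, 37)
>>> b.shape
(37, 37)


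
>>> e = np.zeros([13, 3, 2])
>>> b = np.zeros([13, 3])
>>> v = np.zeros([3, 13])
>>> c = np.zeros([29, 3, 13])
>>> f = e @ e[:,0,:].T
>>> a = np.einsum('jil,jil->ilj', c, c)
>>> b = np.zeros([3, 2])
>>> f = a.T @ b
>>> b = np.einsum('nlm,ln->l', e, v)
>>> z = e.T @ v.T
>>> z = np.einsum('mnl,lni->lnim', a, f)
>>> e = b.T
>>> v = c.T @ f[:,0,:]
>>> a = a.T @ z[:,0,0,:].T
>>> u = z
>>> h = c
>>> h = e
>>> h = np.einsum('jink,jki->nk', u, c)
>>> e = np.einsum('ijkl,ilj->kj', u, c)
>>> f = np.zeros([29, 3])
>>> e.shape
(2, 13)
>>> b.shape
(3,)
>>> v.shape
(13, 3, 2)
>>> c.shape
(29, 3, 13)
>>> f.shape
(29, 3)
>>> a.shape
(29, 13, 29)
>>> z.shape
(29, 13, 2, 3)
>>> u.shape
(29, 13, 2, 3)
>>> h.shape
(2, 3)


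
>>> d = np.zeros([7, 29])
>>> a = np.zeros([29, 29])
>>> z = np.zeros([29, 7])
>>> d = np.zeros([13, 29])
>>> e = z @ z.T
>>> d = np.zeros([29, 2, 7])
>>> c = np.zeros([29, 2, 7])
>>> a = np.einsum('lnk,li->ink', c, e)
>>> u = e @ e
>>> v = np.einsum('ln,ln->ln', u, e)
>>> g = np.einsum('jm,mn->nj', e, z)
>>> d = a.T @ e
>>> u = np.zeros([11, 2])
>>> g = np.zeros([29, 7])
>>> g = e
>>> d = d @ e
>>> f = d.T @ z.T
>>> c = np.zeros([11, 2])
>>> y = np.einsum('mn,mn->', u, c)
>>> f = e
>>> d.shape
(7, 2, 29)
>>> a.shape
(29, 2, 7)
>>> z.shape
(29, 7)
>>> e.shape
(29, 29)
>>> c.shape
(11, 2)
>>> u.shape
(11, 2)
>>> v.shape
(29, 29)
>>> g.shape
(29, 29)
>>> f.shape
(29, 29)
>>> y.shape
()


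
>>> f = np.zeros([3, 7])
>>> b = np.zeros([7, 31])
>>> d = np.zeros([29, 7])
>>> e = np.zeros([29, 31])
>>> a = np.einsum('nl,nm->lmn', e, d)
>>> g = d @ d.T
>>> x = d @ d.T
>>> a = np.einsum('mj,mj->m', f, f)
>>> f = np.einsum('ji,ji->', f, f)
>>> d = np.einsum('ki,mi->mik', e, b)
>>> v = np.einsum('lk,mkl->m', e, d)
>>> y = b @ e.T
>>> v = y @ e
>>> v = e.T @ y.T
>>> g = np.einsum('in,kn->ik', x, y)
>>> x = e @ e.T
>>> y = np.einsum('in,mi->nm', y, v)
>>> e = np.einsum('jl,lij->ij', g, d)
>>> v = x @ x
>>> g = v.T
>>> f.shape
()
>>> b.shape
(7, 31)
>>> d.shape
(7, 31, 29)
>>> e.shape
(31, 29)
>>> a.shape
(3,)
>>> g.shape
(29, 29)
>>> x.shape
(29, 29)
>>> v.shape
(29, 29)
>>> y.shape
(29, 31)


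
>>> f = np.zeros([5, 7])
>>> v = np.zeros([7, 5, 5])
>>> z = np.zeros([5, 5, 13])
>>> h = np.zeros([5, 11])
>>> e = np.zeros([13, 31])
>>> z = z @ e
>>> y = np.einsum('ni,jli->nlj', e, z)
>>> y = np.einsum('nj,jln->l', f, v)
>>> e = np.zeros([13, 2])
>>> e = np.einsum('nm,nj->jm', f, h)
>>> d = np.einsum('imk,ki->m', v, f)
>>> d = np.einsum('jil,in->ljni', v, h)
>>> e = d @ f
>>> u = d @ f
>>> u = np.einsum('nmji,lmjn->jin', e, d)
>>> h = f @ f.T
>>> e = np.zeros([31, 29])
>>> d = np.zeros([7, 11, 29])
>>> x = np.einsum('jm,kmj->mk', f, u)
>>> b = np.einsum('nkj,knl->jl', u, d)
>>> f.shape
(5, 7)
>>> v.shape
(7, 5, 5)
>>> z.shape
(5, 5, 31)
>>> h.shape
(5, 5)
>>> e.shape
(31, 29)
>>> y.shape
(5,)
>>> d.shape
(7, 11, 29)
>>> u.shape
(11, 7, 5)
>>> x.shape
(7, 11)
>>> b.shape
(5, 29)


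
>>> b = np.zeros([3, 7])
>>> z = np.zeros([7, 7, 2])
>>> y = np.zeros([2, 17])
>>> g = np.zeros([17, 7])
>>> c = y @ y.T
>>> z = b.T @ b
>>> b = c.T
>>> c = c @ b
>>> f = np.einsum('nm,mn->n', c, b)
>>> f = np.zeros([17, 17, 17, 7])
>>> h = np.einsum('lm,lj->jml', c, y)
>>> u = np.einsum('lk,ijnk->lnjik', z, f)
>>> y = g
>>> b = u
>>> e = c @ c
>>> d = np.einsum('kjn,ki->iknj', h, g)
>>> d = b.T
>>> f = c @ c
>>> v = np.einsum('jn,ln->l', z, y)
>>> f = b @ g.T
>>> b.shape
(7, 17, 17, 17, 7)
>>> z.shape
(7, 7)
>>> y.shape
(17, 7)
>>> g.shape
(17, 7)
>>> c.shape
(2, 2)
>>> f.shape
(7, 17, 17, 17, 17)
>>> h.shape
(17, 2, 2)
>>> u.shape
(7, 17, 17, 17, 7)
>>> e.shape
(2, 2)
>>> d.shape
(7, 17, 17, 17, 7)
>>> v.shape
(17,)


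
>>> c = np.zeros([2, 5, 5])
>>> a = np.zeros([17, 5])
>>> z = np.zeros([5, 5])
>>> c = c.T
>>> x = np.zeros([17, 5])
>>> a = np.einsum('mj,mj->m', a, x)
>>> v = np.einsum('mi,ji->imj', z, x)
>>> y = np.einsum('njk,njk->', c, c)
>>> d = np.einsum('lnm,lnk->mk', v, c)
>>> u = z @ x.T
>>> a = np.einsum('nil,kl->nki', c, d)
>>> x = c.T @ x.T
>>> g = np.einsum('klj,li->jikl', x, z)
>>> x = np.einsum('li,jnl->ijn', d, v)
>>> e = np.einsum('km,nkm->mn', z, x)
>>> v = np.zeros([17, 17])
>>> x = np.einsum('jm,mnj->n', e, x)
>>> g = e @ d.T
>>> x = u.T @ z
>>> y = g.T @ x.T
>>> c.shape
(5, 5, 2)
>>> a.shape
(5, 17, 5)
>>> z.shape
(5, 5)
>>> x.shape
(17, 5)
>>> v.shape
(17, 17)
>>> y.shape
(17, 17)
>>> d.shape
(17, 2)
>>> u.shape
(5, 17)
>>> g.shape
(5, 17)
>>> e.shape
(5, 2)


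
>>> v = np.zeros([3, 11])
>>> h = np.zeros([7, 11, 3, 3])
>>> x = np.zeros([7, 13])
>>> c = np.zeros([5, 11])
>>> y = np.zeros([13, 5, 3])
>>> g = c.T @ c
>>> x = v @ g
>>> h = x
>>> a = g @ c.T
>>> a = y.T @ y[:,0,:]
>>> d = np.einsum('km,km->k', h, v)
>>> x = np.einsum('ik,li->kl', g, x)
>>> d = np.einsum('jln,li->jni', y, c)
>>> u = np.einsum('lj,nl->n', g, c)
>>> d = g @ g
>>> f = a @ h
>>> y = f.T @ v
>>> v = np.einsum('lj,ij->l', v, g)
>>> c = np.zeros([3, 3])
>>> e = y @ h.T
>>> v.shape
(3,)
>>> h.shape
(3, 11)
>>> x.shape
(11, 3)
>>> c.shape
(3, 3)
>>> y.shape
(11, 5, 11)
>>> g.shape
(11, 11)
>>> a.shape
(3, 5, 3)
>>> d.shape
(11, 11)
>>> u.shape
(5,)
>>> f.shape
(3, 5, 11)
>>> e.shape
(11, 5, 3)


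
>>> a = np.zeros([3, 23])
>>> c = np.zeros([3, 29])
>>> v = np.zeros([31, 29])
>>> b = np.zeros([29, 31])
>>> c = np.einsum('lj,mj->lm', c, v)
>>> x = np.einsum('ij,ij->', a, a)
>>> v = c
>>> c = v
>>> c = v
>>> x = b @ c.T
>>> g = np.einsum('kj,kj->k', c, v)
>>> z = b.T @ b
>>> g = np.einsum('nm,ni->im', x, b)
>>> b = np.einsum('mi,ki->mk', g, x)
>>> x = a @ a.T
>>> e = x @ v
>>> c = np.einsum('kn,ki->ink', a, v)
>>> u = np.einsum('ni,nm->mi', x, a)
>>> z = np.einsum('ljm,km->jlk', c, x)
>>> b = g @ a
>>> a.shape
(3, 23)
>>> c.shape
(31, 23, 3)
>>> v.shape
(3, 31)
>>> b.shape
(31, 23)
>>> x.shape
(3, 3)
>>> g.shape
(31, 3)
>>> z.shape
(23, 31, 3)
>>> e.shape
(3, 31)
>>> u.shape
(23, 3)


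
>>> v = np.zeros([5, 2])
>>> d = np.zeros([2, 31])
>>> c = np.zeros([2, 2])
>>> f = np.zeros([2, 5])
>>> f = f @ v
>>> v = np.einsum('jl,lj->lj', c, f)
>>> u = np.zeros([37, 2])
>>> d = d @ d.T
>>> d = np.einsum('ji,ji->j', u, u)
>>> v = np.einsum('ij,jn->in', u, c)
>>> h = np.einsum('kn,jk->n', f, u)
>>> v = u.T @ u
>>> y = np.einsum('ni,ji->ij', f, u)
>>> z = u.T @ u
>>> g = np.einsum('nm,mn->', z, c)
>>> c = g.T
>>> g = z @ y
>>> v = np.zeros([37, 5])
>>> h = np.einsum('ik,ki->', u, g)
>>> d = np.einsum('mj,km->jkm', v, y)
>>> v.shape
(37, 5)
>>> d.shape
(5, 2, 37)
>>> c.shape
()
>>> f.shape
(2, 2)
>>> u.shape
(37, 2)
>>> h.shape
()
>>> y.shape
(2, 37)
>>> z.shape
(2, 2)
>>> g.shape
(2, 37)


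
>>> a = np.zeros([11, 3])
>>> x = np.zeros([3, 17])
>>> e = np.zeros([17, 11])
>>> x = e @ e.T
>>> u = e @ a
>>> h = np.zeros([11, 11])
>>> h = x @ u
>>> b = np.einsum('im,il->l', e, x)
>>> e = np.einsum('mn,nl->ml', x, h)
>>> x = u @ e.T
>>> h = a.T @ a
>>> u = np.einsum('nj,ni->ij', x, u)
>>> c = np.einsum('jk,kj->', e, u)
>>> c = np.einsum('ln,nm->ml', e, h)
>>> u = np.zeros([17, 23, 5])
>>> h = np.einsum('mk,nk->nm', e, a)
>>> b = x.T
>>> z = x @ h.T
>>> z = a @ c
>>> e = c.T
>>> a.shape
(11, 3)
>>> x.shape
(17, 17)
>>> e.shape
(17, 3)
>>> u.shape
(17, 23, 5)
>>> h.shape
(11, 17)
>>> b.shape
(17, 17)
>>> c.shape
(3, 17)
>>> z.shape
(11, 17)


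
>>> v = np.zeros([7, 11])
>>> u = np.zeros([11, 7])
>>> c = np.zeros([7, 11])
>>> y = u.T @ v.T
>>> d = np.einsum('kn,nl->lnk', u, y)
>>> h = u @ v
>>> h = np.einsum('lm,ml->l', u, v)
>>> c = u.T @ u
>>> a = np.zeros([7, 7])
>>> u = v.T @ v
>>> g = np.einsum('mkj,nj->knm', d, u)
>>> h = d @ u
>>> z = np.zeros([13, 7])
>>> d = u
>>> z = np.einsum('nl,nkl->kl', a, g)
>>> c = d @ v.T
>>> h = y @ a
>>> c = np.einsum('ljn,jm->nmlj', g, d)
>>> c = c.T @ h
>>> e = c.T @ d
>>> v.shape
(7, 11)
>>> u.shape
(11, 11)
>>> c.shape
(11, 7, 11, 7)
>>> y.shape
(7, 7)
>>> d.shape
(11, 11)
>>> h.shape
(7, 7)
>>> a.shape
(7, 7)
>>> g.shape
(7, 11, 7)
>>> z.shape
(11, 7)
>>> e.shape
(7, 11, 7, 11)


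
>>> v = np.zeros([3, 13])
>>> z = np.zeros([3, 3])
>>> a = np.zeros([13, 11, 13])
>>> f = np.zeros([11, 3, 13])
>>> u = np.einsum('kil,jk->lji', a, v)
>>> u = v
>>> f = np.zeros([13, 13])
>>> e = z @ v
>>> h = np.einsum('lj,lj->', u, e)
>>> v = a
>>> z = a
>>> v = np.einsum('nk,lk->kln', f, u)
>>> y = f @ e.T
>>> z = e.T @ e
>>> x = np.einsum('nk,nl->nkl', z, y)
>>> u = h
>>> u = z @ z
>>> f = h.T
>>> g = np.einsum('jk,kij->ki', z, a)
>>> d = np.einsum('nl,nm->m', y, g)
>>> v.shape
(13, 3, 13)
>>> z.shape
(13, 13)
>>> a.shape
(13, 11, 13)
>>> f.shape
()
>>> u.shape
(13, 13)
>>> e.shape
(3, 13)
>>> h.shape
()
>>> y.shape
(13, 3)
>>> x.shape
(13, 13, 3)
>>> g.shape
(13, 11)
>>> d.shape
(11,)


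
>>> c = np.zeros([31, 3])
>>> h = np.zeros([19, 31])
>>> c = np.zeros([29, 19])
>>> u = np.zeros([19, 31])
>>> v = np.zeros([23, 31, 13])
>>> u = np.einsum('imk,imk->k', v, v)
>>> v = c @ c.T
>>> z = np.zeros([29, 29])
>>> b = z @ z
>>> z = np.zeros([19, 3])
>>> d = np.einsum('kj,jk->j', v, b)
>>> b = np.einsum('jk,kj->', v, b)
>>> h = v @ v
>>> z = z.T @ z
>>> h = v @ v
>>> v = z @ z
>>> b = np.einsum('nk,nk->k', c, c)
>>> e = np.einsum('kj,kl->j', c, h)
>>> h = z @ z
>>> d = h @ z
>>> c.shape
(29, 19)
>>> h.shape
(3, 3)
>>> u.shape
(13,)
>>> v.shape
(3, 3)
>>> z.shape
(3, 3)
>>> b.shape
(19,)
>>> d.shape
(3, 3)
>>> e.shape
(19,)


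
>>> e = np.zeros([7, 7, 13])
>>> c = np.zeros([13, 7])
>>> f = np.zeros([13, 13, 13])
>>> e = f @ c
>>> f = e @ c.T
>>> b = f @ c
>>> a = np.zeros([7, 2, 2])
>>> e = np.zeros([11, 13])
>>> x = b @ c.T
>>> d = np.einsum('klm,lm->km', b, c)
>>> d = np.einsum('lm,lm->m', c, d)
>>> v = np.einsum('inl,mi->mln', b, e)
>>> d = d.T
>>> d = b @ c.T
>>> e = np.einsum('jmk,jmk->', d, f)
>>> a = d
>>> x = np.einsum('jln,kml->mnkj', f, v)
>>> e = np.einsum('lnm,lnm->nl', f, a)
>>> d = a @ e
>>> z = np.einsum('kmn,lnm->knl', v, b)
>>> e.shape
(13, 13)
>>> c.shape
(13, 7)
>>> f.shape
(13, 13, 13)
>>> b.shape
(13, 13, 7)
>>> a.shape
(13, 13, 13)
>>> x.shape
(7, 13, 11, 13)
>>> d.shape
(13, 13, 13)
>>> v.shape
(11, 7, 13)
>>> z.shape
(11, 13, 13)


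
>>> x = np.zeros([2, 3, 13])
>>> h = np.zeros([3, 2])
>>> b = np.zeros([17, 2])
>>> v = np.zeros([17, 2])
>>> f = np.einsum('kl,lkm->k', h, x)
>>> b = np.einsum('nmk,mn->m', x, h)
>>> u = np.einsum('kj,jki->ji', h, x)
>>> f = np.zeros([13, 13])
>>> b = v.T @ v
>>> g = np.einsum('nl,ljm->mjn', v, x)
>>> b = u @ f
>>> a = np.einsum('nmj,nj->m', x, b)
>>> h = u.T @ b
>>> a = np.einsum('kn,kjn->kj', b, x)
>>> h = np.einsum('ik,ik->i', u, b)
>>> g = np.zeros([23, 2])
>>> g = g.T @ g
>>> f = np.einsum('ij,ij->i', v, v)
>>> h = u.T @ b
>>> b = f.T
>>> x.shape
(2, 3, 13)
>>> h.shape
(13, 13)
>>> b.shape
(17,)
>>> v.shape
(17, 2)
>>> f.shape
(17,)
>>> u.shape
(2, 13)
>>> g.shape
(2, 2)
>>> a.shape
(2, 3)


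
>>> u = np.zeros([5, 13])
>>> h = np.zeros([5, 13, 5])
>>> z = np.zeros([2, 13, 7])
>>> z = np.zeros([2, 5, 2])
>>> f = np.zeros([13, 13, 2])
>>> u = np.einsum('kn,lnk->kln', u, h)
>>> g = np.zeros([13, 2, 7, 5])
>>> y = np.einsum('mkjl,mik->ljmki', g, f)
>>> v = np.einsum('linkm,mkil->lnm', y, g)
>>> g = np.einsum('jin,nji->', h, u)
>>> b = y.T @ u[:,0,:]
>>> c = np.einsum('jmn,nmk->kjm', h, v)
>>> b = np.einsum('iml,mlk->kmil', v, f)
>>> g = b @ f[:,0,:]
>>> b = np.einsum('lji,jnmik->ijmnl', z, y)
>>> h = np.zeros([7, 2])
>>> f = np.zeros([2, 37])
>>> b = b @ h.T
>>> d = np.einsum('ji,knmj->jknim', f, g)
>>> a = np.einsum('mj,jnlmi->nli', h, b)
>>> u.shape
(5, 5, 13)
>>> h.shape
(7, 2)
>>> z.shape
(2, 5, 2)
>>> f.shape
(2, 37)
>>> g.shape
(2, 13, 5, 2)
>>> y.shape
(5, 7, 13, 2, 13)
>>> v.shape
(5, 13, 13)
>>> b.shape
(2, 5, 13, 7, 7)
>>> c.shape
(13, 5, 13)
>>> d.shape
(2, 2, 13, 37, 5)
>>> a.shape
(5, 13, 7)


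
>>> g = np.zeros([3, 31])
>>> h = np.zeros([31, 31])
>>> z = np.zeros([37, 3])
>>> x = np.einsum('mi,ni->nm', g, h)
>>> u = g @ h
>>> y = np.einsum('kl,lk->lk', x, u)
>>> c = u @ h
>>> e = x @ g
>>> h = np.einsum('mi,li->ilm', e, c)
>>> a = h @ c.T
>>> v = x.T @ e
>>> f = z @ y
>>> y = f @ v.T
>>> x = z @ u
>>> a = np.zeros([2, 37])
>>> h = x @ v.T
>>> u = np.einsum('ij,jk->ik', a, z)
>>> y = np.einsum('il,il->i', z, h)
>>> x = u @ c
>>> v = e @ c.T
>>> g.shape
(3, 31)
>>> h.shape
(37, 3)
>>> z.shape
(37, 3)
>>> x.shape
(2, 31)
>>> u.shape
(2, 3)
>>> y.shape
(37,)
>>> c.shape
(3, 31)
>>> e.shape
(31, 31)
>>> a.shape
(2, 37)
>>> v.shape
(31, 3)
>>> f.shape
(37, 31)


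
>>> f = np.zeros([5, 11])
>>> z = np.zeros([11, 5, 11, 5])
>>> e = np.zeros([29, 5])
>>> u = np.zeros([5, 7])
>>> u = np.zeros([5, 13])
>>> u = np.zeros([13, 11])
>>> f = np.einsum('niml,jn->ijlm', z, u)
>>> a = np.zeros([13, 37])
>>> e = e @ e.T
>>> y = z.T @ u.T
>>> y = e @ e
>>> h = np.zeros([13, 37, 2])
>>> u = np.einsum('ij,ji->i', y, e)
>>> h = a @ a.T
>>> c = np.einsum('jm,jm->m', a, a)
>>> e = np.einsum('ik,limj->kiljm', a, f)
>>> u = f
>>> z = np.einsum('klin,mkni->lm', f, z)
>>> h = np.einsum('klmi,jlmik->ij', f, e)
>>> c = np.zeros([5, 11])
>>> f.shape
(5, 13, 5, 11)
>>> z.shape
(13, 11)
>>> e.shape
(37, 13, 5, 11, 5)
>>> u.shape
(5, 13, 5, 11)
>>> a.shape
(13, 37)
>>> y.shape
(29, 29)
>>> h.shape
(11, 37)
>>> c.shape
(5, 11)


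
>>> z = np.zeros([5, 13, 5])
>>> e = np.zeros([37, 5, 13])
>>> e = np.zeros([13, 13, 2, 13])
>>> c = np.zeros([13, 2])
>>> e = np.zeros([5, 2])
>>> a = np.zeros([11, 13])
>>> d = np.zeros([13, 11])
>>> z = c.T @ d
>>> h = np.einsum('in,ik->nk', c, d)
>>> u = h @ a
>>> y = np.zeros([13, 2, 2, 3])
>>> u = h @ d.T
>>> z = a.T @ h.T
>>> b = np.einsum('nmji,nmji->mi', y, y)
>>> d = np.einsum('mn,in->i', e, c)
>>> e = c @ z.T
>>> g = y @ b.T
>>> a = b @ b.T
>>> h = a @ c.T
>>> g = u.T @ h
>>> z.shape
(13, 2)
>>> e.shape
(13, 13)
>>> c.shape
(13, 2)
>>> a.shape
(2, 2)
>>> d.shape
(13,)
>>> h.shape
(2, 13)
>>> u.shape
(2, 13)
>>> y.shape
(13, 2, 2, 3)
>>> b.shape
(2, 3)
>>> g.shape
(13, 13)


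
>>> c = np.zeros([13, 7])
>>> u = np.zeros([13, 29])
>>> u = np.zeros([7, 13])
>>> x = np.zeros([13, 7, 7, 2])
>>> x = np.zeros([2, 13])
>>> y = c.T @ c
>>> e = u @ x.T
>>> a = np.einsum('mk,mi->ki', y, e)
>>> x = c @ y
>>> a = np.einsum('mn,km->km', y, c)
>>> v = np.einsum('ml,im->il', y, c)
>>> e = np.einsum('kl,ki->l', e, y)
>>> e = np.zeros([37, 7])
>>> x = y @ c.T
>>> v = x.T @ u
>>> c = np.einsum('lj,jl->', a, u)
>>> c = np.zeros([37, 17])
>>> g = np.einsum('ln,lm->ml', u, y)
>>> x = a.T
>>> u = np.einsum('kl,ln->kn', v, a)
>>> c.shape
(37, 17)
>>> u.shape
(13, 7)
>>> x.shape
(7, 13)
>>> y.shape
(7, 7)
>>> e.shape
(37, 7)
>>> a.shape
(13, 7)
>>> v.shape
(13, 13)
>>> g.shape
(7, 7)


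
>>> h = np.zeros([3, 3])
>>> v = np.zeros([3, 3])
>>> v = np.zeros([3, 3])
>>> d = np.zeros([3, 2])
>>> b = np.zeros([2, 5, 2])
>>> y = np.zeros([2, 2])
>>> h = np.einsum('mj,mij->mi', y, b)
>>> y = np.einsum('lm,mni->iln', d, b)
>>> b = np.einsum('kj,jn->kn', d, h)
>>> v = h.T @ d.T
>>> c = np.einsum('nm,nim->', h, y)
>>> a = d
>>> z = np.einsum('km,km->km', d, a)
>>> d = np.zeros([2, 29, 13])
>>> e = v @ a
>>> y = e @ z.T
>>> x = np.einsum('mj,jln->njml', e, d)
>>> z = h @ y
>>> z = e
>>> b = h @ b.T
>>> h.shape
(2, 5)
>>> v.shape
(5, 3)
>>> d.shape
(2, 29, 13)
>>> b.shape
(2, 3)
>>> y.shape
(5, 3)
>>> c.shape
()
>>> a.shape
(3, 2)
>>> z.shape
(5, 2)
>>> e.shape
(5, 2)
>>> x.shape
(13, 2, 5, 29)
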